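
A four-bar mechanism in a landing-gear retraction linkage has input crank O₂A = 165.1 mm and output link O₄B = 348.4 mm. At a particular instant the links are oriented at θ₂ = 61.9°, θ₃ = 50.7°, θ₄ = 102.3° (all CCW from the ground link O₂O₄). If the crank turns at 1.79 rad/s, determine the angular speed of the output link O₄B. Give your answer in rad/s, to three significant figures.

ω₂ = 1.79 rad/s
Differentiating the loop-closure r₂e^{iθ₂}+r₃e^{iθ₃}=r₁+r₄e^{iθ₄} gives r₂ω₂e^{iθ₂}+r₃ω₃e^{iθ₃}=r₄ω₄e^{iθ₄}.
Eliminating the other unknown: ω₄ = r₂ω₂ sin(θ₂−θ₃) / [r₄ sin(θ₄−θ₃)].
Numerator sine = +0.19423; denominator sine = +0.78369.
Result = 0.1651·1.79·(+0.19423) / (0.3484·(+0.78369)) = +0.21023 rad/s; magnitude 0.21023 rad/s.

0.210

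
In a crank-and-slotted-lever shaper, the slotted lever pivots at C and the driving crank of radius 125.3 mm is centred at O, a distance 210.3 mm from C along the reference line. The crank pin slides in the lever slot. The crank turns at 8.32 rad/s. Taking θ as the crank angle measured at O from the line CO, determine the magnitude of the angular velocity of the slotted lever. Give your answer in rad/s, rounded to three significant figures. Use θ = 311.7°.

ω = 8.32 rad/s
Crank pin A relative to C: A = (d + r cosθ, r sinθ); lever angle φ = atan2(r sinθ, d + r cosθ).
Differentiating tanφ: φ̇ = rω(d cosθ + r)/(d² + r² + 2dr cosθ).
d² + r² + 2dr cosθ = |CA|² = 0.0949846 m²;  d cosθ + r = +0.2652 m.
|ω_lever| = |0.1253·8.32·+0.2652| / 0.0949846 = 2.9107 rad/s.

2.91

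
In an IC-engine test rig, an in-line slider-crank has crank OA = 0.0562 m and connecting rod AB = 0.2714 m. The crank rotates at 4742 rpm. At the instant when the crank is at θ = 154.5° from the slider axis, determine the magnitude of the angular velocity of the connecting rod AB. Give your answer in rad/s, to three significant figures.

ω = 496.6 rad/s (converted from 4742 rpm).
The rod makes angle φ with the slider axis where L sinφ = r sinθ; differentiating, L cosφ·φ̇ = r ω cosθ.
L cosφ = √(L² − r² sin²θ) = 0.27032 m.
|ω_rod| = r ω |cosθ| / √(L² − r² sin²θ) = 0.0562·496.6·0.90259/0.27032 = 93.183 rad/s.

93.2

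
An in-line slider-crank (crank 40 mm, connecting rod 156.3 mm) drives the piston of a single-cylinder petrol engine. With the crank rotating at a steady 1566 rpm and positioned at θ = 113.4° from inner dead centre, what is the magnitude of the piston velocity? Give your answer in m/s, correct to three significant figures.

ω = 2π·1566/60 = 164 rad/s
For an in-line slider-crank, x = r cosθ + √(L² − r² sin²θ), so v = −rω sinθ·[1 + r cosθ/√(L² − r² sin²θ)].
With r = 0.04 m, L = 0.1563 m, θ = 113.4°: √(L² − r² sin²θ) = 0.15193 m.
v = −0.04·164·0.91775·[1 + 0.04·-0.39715/0.15193] = -5.3907 m/s.
|v| = 5.3907 m/s.

5.39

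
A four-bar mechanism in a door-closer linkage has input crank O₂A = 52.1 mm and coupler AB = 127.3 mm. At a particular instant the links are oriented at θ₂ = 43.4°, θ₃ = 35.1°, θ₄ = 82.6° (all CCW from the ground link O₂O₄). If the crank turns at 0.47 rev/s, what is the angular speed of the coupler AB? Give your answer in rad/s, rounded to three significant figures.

1.04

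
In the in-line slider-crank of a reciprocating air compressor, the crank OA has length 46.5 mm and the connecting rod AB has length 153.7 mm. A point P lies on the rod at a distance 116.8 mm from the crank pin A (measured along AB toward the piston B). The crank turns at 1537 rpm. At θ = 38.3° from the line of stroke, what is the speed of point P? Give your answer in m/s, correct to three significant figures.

5.67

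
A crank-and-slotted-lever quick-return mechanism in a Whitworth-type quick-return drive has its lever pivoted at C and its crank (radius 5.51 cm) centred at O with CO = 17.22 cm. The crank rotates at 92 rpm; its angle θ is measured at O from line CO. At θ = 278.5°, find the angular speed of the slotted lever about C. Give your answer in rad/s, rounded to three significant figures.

ω = 9.634 rad/s (from 92 rpm).
Crank pin A relative to C: A = (d + r cosθ, r sinθ); lever angle φ = atan2(r sinθ, d + r cosθ).
Differentiating tanφ: φ̇ = rω(d cosθ + r)/(d² + r² + 2dr cosθ).
d² + r² + 2dr cosθ = |CA|² = 0.0354937 m²;  d cosθ + r = +0.080553 m.
|ω_lever| = |0.0551·9.634·+0.080553| / 0.0354937 = 1.2047 rad/s.

1.20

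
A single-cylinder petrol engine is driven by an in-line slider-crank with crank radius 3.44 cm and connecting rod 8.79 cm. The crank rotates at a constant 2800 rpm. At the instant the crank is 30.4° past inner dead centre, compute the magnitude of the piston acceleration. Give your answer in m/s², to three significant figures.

3160

ω = 2π·2800/60 = 293.2 rad/s
x(θ) = r cosθ + √(L² − r² sin²θ); with ω constant, a = ω²·d²x/dθ².
d²x/dθ² = −r cosθ − r²(cos2θ)/√u − r⁴ sin²2θ/(4u^{3/2}),  u = L² − r² sin²θ = 0.00742339 m².
Substituting r = 0.0344 m, L = 0.0879 m, θ = 30.4°: d²x/dθ² = -0.036788 m.
a = ω²·d²x/dθ² = (293.2)²·(-0.036788) = -3162.9 m/s²;  |a| = 3162.9 m/s².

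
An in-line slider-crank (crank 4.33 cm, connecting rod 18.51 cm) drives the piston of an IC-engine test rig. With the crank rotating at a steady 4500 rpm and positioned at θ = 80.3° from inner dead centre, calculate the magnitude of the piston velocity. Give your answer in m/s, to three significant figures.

20.9

ω = 2π·4500/60 = 471.2 rad/s
For an in-line slider-crank, x = r cosθ + √(L² − r² sin²θ), so v = −rω sinθ·[1 + r cosθ/√(L² − r² sin²θ)].
With r = 0.0433 m, L = 0.1851 m, θ = 80.3°: √(L² − r² sin²θ) = 0.18011 m.
v = −0.0433·471.2·0.98570·[1 + 0.0433·0.16849/0.18011] = -20.928 m/s.
|v| = 20.928 m/s.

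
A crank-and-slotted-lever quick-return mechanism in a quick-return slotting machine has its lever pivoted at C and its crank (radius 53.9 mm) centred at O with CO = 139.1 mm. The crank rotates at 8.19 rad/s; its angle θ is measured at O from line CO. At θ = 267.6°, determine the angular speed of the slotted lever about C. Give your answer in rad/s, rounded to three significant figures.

ω = 8.19 rad/s
Crank pin A relative to C: A = (d + r cosθ, r sinθ); lever angle φ = atan2(r sinθ, d + r cosθ).
Differentiating tanφ: φ̇ = rω(d cosθ + r)/(d² + r² + 2dr cosθ).
d² + r² + 2dr cosθ = |CA|² = 0.0216261 m²;  d cosθ + r = +0.048075 m.
|ω_lever| = |0.0539·8.19·+0.048075| / 0.0216261 = 0.98133 rad/s.

0.981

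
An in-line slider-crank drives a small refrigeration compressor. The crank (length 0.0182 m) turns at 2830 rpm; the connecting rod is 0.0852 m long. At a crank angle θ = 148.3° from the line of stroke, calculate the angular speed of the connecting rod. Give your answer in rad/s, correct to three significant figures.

54.2

ω = 296.4 rad/s (converted from 2830 rpm).
The rod makes angle φ with the slider axis where L sinφ = r sinθ; differentiating, L cosφ·φ̇ = r ω cosθ.
L cosφ = √(L² − r² sin²θ) = 0.084662 m.
|ω_rod| = r ω |cosθ| / √(L² − r² sin²θ) = 0.0182·296.4·0.85081/0.084662 = 54.204 rad/s.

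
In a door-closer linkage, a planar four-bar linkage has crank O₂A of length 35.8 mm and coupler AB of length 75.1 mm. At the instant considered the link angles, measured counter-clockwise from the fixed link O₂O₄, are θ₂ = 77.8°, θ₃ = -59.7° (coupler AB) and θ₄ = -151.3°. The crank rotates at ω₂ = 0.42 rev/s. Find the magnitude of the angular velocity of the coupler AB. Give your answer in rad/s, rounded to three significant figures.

0.951

ω₂ = 2.639 rad/s (from 0.42 rev/s).
Differentiating the loop-closure r₂e^{iθ₂}+r₃e^{iθ₃}=r₁+r₄e^{iθ₄} gives r₂ω₂e^{iθ₂}+r₃ω₃e^{iθ₃}=r₄ω₄e^{iθ₄}.
Eliminating the other unknown: ω₃ = r₂ω₂ sin(θ₄−θ₂) / [r₃ sin(θ₃−θ₄)].
Numerator sine = +0.75585; denominator sine = +0.99961.
Result = 0.0358·2.639·(+0.75585) / (0.0751·(+0.99961)) = +0.95122 rad/s; magnitude 0.95122 rad/s.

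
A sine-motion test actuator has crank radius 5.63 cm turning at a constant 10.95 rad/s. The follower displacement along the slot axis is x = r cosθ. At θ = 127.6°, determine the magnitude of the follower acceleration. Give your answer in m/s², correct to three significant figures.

4.12

ω = 10.95 rad/s
x = r cosθ ⇒ ẍ = −rω² cosθ (ω constant).
|a| = rω²|cosθ| = 0.0563·(10.95)²·|cos 127.6°| = 4.1188 m/s².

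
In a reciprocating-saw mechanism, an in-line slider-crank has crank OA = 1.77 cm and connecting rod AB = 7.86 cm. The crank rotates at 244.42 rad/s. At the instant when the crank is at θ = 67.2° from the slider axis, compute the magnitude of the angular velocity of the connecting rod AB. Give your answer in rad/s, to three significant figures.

ω = 244.4 rad/s
The rod makes angle φ with the slider axis where L sinφ = r sinθ; differentiating, L cosφ·φ̇ = r ω cosθ.
L cosφ = √(L² − r² sin²θ) = 0.076888 m.
|ω_rod| = r ω |cosθ| / √(L² − r² sin²θ) = 0.0177·244.4·0.38752/0.076888 = 21.804 rad/s.

21.8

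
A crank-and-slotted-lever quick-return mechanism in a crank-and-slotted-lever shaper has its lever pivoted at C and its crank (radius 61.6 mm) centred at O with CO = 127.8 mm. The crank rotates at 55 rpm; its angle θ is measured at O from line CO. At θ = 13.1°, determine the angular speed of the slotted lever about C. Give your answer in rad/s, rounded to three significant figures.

ω = 5.76 rad/s (from 55 rpm).
Crank pin A relative to C: A = (d + r cosθ, r sinθ); lever angle φ = atan2(r sinθ, d + r cosθ).
Differentiating tanφ: φ̇ = rω(d cosθ + r)/(d² + r² + 2dr cosθ).
d² + r² + 2dr cosθ = |CA|² = 0.0354626 m²;  d cosθ + r = +0.18607 m.
|ω_lever| = |0.0616·5.76·+0.18607| / 0.0354626 = 1.8616 rad/s.

1.86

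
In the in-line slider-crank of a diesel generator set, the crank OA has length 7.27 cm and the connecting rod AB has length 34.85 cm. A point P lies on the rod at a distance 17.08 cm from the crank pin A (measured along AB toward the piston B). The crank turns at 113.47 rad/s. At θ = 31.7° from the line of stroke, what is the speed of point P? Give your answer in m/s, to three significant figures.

ω = 113.5 rad/s.  Crank-pin speed |V_A| = rω = 8.2493 m/s, perpendicular to OA.
Rod angle: sinφ = −(r/L) sinθ ⇒ φ = -6.293°; ω_rod = −rω cosθ/√(L²−r²sin²θ) = -20.261 rad/s.
V_P = V_A + ω_rod × AP, with AP = 0.1708 m along the rod.
Components: V_Px = −rω sinθ − a·ω_rod·sinφ = -4.7141 m/s;  V_Py = rω cosθ + a·ω_rod·cosφ = +3.5788 m/s.
|V_P| = √(V_Px² + V_Py²) = 5.9186 m/s.

5.92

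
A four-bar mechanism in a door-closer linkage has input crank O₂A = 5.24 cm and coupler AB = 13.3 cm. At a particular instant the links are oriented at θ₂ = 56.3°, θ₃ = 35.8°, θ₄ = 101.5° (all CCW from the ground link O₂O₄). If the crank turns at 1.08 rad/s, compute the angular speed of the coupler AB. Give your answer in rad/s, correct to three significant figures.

0.331

ω₂ = 1.08 rad/s
Differentiating the loop-closure r₂e^{iθ₂}+r₃e^{iθ₃}=r₁+r₄e^{iθ₄} gives r₂ω₂e^{iθ₂}+r₃ω₃e^{iθ₃}=r₄ω₄e^{iθ₄}.
Eliminating the other unknown: ω₃ = r₂ω₂ sin(θ₄−θ₂) / [r₃ sin(θ₃−θ₄)].
Numerator sine = +0.70957; denominator sine = -0.91140.
Result = 0.0524·1.08·(+0.70957) / (0.133·(-0.91140)) = -0.33127 rad/s; magnitude 0.33127 rad/s.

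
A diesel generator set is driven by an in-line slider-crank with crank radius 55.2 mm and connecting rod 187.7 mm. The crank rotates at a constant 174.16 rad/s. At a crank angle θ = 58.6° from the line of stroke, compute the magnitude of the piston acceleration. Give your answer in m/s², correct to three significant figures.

649

ω = 174.2 rad/s
x(θ) = r cosθ + √(L² − r² sin²θ); with ω constant, a = ω²·d²x/dθ².
d²x/dθ² = −r cosθ − r²(cos2θ)/√u − r⁴ sin²2θ/(4u^{3/2}),  u = L² − r² sin²θ = 0.0330114 m².
Substituting r = 0.0552 m, L = 0.1877 m, θ = 58.6°: d²x/dθ² = -0.0214 m.
a = ω²·d²x/dθ² = (174.2)²·(-0.0214) = -649.1 m/s²;  |a| = 649.1 m/s².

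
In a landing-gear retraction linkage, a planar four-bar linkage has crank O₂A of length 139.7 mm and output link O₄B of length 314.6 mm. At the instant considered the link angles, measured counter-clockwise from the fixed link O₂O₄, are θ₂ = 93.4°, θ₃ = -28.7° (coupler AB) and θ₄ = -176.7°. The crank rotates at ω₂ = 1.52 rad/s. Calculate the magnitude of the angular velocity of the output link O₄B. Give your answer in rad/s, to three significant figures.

ω₂ = 1.52 rad/s
Differentiating the loop-closure r₂e^{iθ₂}+r₃e^{iθ₃}=r₁+r₄e^{iθ₄} gives r₂ω₂e^{iθ₂}+r₃ω₃e^{iθ₃}=r₄ω₄e^{iθ₄}.
Eliminating the other unknown: ω₄ = r₂ω₂ sin(θ₂−θ₃) / [r₄ sin(θ₄−θ₃)].
Numerator sine = +0.84712; denominator sine = -0.52992.
Result = 0.1397·1.52·(+0.84712) / (0.3146·(-0.52992)) = -1.079 rad/s; magnitude 1.079 rad/s.

1.08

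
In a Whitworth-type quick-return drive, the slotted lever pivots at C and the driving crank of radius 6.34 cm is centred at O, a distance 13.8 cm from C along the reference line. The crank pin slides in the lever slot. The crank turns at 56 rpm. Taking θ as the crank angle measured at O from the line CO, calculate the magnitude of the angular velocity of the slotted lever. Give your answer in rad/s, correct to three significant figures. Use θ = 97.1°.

0.824

ω = 5.864 rad/s (from 56 rpm).
Crank pin A relative to C: A = (d + r cosθ, r sinθ); lever angle φ = atan2(r sinθ, d + r cosθ).
Differentiating tanφ: φ̇ = rω(d cosθ + r)/(d² + r² + 2dr cosθ).
d² + r² + 2dr cosθ = |CA|² = 0.0209007 m²;  d cosθ + r = +0.046343 m.
|ω_lever| = |0.0634·5.864·+0.046343| / 0.0209007 = 0.82438 rad/s.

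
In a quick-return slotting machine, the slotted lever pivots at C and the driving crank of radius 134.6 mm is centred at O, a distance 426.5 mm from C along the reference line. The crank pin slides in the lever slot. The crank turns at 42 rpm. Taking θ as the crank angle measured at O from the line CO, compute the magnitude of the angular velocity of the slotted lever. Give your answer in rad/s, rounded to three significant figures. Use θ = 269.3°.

0.386

ω = 4.398 rad/s (from 42 rpm).
Crank pin A relative to C: A = (d + r cosθ, r sinθ); lever angle φ = atan2(r sinθ, d + r cosθ).
Differentiating tanφ: φ̇ = rω(d cosθ + r)/(d² + r² + 2dr cosθ).
d² + r² + 2dr cosθ = |CA|² = 0.198617 m²;  d cosθ + r = +0.12939 m.
|ω_lever| = |0.1346·4.398·+0.12939| / 0.198617 = 0.38566 rad/s.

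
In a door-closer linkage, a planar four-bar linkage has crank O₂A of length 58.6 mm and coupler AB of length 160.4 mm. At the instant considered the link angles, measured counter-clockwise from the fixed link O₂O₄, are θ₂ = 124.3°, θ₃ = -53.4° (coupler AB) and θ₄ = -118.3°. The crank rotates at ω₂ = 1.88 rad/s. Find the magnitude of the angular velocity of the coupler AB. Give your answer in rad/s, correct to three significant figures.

0.673

ω₂ = 1.88 rad/s
Differentiating the loop-closure r₂e^{iθ₂}+r₃e^{iθ₃}=r₁+r₄e^{iθ₄} gives r₂ω₂e^{iθ₂}+r₃ω₃e^{iθ₃}=r₄ω₄e^{iθ₄}.
Eliminating the other unknown: ω₃ = r₂ω₂ sin(θ₄−θ₂) / [r₃ sin(θ₃−θ₄)].
Numerator sine = +0.88782; denominator sine = +0.90557.
Result = 0.0586·1.88·(+0.88782) / (0.1604·(+0.90557)) = +0.67337 rad/s; magnitude 0.67337 rad/s.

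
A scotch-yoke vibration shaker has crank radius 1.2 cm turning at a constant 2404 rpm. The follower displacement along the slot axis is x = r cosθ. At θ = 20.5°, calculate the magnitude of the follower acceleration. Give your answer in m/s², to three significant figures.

ω = 251.7 rad/s (from 2404 rpm).
x = r cosθ ⇒ ẍ = −rω² cosθ (ω constant).
|a| = rω²|cosθ| = 0.012·(251.7)²·|cos 20.5°| = 712.35 m/s².

712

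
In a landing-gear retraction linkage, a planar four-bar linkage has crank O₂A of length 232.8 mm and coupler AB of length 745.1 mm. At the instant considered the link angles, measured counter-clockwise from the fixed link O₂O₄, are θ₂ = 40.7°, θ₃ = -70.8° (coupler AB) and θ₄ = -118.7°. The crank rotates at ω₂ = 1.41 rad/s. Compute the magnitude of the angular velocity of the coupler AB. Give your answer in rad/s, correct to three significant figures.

ω₂ = 1.41 rad/s
Differentiating the loop-closure r₂e^{iθ₂}+r₃e^{iθ₃}=r₁+r₄e^{iθ₄} gives r₂ω₂e^{iθ₂}+r₃ω₃e^{iθ₃}=r₄ω₄e^{iθ₄}.
Eliminating the other unknown: ω₃ = r₂ω₂ sin(θ₄−θ₂) / [r₃ sin(θ₃−θ₄)].
Numerator sine = -0.35184; denominator sine = +0.74198.
Result = 0.2328·1.41·(-0.35184) / (0.7451·(+0.74198)) = -0.2089 rad/s; magnitude 0.2089 rad/s.

0.209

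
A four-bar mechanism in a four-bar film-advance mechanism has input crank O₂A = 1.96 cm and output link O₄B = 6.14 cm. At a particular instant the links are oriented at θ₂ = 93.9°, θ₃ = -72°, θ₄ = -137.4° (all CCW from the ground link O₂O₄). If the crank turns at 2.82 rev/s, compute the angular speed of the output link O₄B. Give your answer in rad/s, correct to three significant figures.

ω₂ = 17.72 rad/s (from 2.82 rev/s).
Differentiating the loop-closure r₂e^{iθ₂}+r₃e^{iθ₃}=r₁+r₄e^{iθ₄} gives r₂ω₂e^{iθ₂}+r₃ω₃e^{iθ₃}=r₄ω₄e^{iθ₄}.
Eliminating the other unknown: ω₄ = r₂ω₂ sin(θ₂−θ₃) / [r₄ sin(θ₄−θ₃)].
Numerator sine = +0.24362; denominator sine = -0.90924.
Result = 0.0196·17.72·(+0.24362) / (0.0614·(-0.90924)) = -1.5155 rad/s; magnitude 1.5155 rad/s.

1.52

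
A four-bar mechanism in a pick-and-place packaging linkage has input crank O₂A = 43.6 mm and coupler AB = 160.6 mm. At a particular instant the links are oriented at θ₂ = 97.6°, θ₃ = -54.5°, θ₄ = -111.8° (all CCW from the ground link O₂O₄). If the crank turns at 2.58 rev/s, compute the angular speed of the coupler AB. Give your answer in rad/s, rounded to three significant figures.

ω₂ = 16.21 rad/s (from 2.58 rev/s).
Differentiating the loop-closure r₂e^{iθ₂}+r₃e^{iθ₃}=r₁+r₄e^{iθ₄} gives r₂ω₂e^{iθ₂}+r₃ω₃e^{iθ₃}=r₄ω₄e^{iθ₄}.
Eliminating the other unknown: ω₃ = r₂ω₂ sin(θ₄−θ₂) / [r₃ sin(θ₃−θ₄)].
Numerator sine = +0.49090; denominator sine = +0.84151.
Result = 0.0436·16.21·(+0.49090) / (0.1606·(+0.84151)) = +2.5673 rad/s; magnitude 2.5673 rad/s.

2.57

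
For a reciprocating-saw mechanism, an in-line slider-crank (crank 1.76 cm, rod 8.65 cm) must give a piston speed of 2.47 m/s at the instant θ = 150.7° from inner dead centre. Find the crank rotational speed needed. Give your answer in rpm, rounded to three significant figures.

3330

For an in-line slider-crank, |v_piston| = rω|sinθ|·[1 + r cosθ/√(L² − r² sin²θ)].
With r = 0.0176 m, L = 0.0865 m, θ = 150.7°: the bracketed kinematic factor |dx/dθ| = 0.0070772 m.
ω = v/|dx/dθ| = 2.47/0.0070772 = 349.01 rad/s.
N = 60ω/(2π) = 3332.8 rpm.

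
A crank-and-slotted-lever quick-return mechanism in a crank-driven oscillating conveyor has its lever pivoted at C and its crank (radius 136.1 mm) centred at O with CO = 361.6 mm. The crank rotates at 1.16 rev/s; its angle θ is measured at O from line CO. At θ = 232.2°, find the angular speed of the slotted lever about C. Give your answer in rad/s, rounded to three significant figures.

0.954

ω = 7.288 rad/s (from 1.16 rev/s).
Crank pin A relative to C: A = (d + r cosθ, r sinθ); lever angle φ = atan2(r sinθ, d + r cosθ).
Differentiating tanφ: φ̇ = rω(d cosθ + r)/(d² + r² + 2dr cosθ).
d² + r² + 2dr cosθ = |CA|² = 0.0889508 m²;  d cosθ + r = -0.085527 m.
|ω_lever| = |0.1361·7.288·-0.085527| / 0.0889508 = 0.95378 rad/s.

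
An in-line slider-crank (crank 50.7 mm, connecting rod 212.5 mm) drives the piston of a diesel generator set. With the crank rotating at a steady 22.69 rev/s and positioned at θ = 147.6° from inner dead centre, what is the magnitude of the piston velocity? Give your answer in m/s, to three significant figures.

ω = 2π·22.7 = 142.6 rad/s
For an in-line slider-crank, x = r cosθ + √(L² − r² sin²θ), so v = −rω sinθ·[1 + r cosθ/√(L² − r² sin²θ)].
With r = 0.0507 m, L = 0.2125 m, θ = 147.6°: √(L² − r² sin²θ) = 0.21076 m.
v = −0.0507·142.6·0.53583·[1 + 0.0507·-0.84433/0.21076] = -3.0863 m/s.
|v| = 3.0863 m/s.

3.09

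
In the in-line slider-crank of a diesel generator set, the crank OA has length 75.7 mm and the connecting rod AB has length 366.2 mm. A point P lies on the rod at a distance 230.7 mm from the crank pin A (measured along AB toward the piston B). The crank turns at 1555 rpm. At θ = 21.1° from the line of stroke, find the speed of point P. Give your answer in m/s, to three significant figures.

ω = 162.8 rad/s.  Crank-pin speed |V_A| = rω = 12.327 m/s, perpendicular to OA.
Rod angle: sinφ = −(r/L) sinθ ⇒ φ = -4.268°; ω_rod = −rω cosθ/√(L²−r²sin²θ) = -31.492 rad/s.
V_P = V_A + ω_rod × AP, with AP = 0.2307 m along the rod.
Components: V_Px = −rω sinθ − a·ω_rod·sinφ = -4.9783 m/s;  V_Py = rω cosθ + a·ω_rod·cosφ = +4.2554 m/s.
|V_P| = √(V_Px² + V_Py²) = 6.5492 m/s.

6.55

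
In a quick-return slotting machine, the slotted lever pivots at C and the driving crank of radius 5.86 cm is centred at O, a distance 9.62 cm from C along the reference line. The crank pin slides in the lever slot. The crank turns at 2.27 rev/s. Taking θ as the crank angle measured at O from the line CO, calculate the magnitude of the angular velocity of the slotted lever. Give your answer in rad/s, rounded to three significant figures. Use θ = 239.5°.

ω = 14.26 rad/s (from 2.27 rev/s).
Crank pin A relative to C: A = (d + r cosθ, r sinθ); lever angle φ = atan2(r sinθ, d + r cosθ).
Differentiating tanφ: φ̇ = rω(d cosθ + r)/(d² + r² + 2dr cosθ).
d² + r² + 2dr cosθ = |CA|² = 0.00696609 m²;  d cosθ + r = +0.0097748 m.
|ω_lever| = |0.0586·14.26·+0.0097748| / 0.00696609 = 1.1728 rad/s.

1.17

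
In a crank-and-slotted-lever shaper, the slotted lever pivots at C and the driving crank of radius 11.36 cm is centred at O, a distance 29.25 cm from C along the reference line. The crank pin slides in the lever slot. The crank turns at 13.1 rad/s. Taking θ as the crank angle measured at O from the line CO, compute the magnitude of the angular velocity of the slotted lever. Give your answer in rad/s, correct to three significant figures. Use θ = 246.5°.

0.0627

ω = 13.1 rad/s
Crank pin A relative to C: A = (d + r cosθ, r sinθ); lever angle φ = atan2(r sinθ, d + r cosθ).
Differentiating tanφ: φ̇ = rω(d cosθ + r)/(d² + r² + 2dr cosθ).
d² + r² + 2dr cosθ = |CA|² = 0.0719619 m²;  d cosθ + r = -0.0030341 m.
|ω_lever| = |0.1136·13.1·-0.0030341| / 0.0719619 = 0.062745 rad/s.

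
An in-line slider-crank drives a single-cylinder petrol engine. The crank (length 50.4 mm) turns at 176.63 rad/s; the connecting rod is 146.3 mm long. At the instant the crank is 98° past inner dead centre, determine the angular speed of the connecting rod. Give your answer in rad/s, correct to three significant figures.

9.01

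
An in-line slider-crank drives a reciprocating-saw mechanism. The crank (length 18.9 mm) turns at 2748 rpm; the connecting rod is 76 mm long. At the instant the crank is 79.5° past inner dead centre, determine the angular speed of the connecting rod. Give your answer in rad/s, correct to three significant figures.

13.4

ω = 287.8 rad/s (converted from 2748 rpm).
The rod makes angle φ with the slider axis where L sinφ = r sinθ; differentiating, L cosφ·φ̇ = r ω cosθ.
L cosφ = √(L² − r² sin²θ) = 0.073693 m.
|ω_rod| = r ω |cosθ| / √(L² − r² sin²θ) = 0.0189·287.8·0.18224/0.073693 = 13.45 rad/s.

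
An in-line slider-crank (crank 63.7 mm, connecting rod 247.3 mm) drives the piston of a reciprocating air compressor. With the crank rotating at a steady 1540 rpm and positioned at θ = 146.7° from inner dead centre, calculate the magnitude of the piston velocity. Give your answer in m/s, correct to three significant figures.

4.41

ω = 2π·1540/60 = 161.3 rad/s
For an in-line slider-crank, x = r cosθ + √(L² − r² sin²θ), so v = −rω sinθ·[1 + r cosθ/√(L² − r² sin²θ)].
With r = 0.0637 m, L = 0.2473 m, θ = 146.7°: √(L² − r² sin²θ) = 0.24481 m.
v = −0.0637·161.3·0.54902·[1 + 0.0637·-0.83581/0.24481] = -4.4134 m/s.
|v| = 4.4134 m/s.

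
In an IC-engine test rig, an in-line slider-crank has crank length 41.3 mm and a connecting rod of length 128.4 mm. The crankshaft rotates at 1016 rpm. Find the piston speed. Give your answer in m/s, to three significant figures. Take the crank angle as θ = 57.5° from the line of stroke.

4.37

ω = 2π·1016/60 = 106.4 rad/s
For an in-line slider-crank, x = r cosθ + √(L² − r² sin²θ), so v = −rω sinθ·[1 + r cosθ/√(L² − r² sin²θ)].
With r = 0.0413 m, L = 0.1284 m, θ = 57.5°: √(L² − r² sin²θ) = 0.12359 m.
v = −0.0413·106.4·0.84339·[1 + 0.0413·0.53730/0.12359] = -4.3714 m/s.
|v| = 4.3714 m/s.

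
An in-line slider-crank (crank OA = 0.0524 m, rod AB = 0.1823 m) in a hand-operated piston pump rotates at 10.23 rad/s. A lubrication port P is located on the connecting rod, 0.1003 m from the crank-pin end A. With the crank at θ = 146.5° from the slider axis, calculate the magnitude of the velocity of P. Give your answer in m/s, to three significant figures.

0.326

ω = 10.23 rad/s.  Crank-pin speed |V_A| = rω = 0.53605 m/s, perpendicular to OA.
Rod angle: sinφ = −(r/L) sinθ ⇒ φ = -9.128°; ω_rod = −rω cosθ/√(L²−r²sin²θ) = +2.4835 rad/s.
V_P = V_A + ω_rod × AP, with AP = 0.1003 m along the rod.
Components: V_Px = −rω sinθ − a·ω_rod·sinφ = -0.25635 m/s;  V_Py = rω cosθ + a·ω_rod·cosφ = -0.20107 m/s.
|V_P| = √(V_Px² + V_Py²) = 0.3258 m/s.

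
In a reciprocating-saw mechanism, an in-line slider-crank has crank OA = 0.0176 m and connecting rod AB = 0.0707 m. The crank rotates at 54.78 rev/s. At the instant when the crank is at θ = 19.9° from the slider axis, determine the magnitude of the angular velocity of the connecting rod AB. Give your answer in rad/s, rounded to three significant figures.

ω = 344.2 rad/s (converted from 54.78 rev/s).
The rod makes angle φ with the slider axis where L sinφ = r sinθ; differentiating, L cosφ·φ̇ = r ω cosθ.
L cosφ = √(L² − r² sin²θ) = 0.070446 m.
|ω_rod| = r ω |cosθ| / √(L² − r² sin²θ) = 0.0176·344.2·0.94029/0.070446 = 80.858 rad/s.

80.9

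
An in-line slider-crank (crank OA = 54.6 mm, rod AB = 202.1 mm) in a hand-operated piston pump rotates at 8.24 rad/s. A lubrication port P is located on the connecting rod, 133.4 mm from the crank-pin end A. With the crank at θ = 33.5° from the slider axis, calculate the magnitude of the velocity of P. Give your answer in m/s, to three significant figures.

ω = 8.24 rad/s.  Crank-pin speed |V_A| = rω = 0.4499 m/s, perpendicular to OA.
Rod angle: sinφ = −(r/L) sinθ ⇒ φ = -8.576°; ω_rod = −rω cosθ/√(L²−r²sin²θ) = -1.8773 rad/s.
V_P = V_A + ω_rod × AP, with AP = 0.1334 m along the rod.
Components: V_Px = −rω sinθ − a·ω_rod·sinφ = -0.28566 m/s;  V_Py = rω cosθ + a·ω_rod·cosφ = +0.12753 m/s.
|V_P| = √(V_Px² + V_Py²) = 0.31284 m/s.

0.313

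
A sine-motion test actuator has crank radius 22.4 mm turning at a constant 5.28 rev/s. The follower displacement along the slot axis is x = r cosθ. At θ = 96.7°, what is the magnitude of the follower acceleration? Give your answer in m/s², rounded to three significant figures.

2.88

ω = 33.18 rad/s (from 5.28 rev/s).
x = r cosθ ⇒ ẍ = −rω² cosθ (ω constant).
|a| = rω²|cosθ| = 0.0224·(33.18)²·|cos 96.7°| = 2.8763 m/s².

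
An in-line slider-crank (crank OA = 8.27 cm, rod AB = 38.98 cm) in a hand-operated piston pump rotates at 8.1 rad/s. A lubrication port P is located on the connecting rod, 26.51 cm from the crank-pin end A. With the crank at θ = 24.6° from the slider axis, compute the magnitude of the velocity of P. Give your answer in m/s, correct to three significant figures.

0.371

ω = 8.1 rad/s.  Crank-pin speed |V_A| = rω = 0.66987 m/s, perpendicular to OA.
Rod angle: sinφ = −(r/L) sinθ ⇒ φ = -5.067°; ω_rod = −rω cosθ/√(L²−r²sin²θ) = -1.5686 rad/s.
V_P = V_A + ω_rod × AP, with AP = 0.2651 m along the rod.
Components: V_Px = −rω sinθ − a·ω_rod·sinφ = -0.31558 m/s;  V_Py = rω cosθ + a·ω_rod·cosφ = +0.19485 m/s.
|V_P| = √(V_Px² + V_Py²) = 0.37089 m/s.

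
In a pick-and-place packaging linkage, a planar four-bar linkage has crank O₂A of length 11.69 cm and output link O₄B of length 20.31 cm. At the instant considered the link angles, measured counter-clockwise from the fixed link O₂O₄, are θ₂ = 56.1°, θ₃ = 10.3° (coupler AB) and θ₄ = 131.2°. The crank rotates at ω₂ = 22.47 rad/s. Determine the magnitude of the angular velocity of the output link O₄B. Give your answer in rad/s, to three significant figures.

10.8

ω₂ = 22.47 rad/s
Differentiating the loop-closure r₂e^{iθ₂}+r₃e^{iθ₃}=r₁+r₄e^{iθ₄} gives r₂ω₂e^{iθ₂}+r₃ω₃e^{iθ₃}=r₄ω₄e^{iθ₄}.
Eliminating the other unknown: ω₄ = r₂ω₂ sin(θ₂−θ₃) / [r₄ sin(θ₄−θ₃)].
Numerator sine = +0.71691; denominator sine = +0.85806.
Result = 0.1169·22.47·(+0.71691) / (0.2031·(+0.85806)) = +10.806 rad/s; magnitude 10.806 rad/s.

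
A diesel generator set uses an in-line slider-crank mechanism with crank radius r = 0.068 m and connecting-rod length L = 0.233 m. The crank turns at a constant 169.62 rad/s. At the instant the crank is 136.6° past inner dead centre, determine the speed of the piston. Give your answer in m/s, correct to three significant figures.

ω = 169.6 rad/s
For an in-line slider-crank, x = r cosθ + √(L² − r² sin²θ), so v = −rω sinθ·[1 + r cosθ/√(L² − r² sin²θ)].
With r = 0.068 m, L = 0.233 m, θ = 136.6°: √(L² − r² sin²θ) = 0.22827 m.
v = −0.068·169.6·0.68709·[1 + 0.068·-0.72657/0.22827] = -6.2097 m/s.
|v| = 6.2097 m/s.

6.21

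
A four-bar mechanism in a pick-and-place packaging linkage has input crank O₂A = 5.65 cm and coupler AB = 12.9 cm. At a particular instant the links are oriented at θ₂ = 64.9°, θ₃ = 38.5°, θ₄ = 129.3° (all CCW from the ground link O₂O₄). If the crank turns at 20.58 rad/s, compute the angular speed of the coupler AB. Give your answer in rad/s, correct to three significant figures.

ω₂ = 20.58 rad/s
Differentiating the loop-closure r₂e^{iθ₂}+r₃e^{iθ₃}=r₁+r₄e^{iθ₄} gives r₂ω₂e^{iθ₂}+r₃ω₃e^{iθ₃}=r₄ω₄e^{iθ₄}.
Eliminating the other unknown: ω₃ = r₂ω₂ sin(θ₄−θ₂) / [r₃ sin(θ₃−θ₄)].
Numerator sine = +0.90183; denominator sine = -0.99990.
Result = 0.0565·20.58·(+0.90183) / (0.129·(-0.99990)) = -8.1297 rad/s; magnitude 8.1297 rad/s.

8.13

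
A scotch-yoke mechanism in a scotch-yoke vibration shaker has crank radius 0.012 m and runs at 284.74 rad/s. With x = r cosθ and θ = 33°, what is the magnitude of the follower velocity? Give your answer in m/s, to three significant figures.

1.86

ω = 284.7 rad/s
x = r cosθ ⇒ ẋ = −rω sinθ.
|v| = rω|sinθ| = 0.012·284.7·|sin 33°| = 1.861 m/s.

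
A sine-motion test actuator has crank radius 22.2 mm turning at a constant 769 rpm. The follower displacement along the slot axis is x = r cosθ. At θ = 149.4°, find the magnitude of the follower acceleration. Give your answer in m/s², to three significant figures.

124

ω = 80.53 rad/s (from 769 rpm).
x = r cosθ ⇒ ẍ = −rω² cosθ (ω constant).
|a| = rω²|cosθ| = 0.0222·(80.53)²·|cos 149.4°| = 123.92 m/s².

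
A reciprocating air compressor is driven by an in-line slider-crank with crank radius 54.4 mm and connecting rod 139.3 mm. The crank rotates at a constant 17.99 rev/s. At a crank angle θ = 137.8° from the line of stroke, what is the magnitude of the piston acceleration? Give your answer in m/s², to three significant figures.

476

ω = 2π·18 = 113 rad/s
x(θ) = r cosθ + √(L² − r² sin²θ); with ω constant, a = ω²·d²x/dθ².
d²x/dθ² = −r cosθ − r²(cos2θ)/√u − r⁴ sin²2θ/(4u^{3/2}),  u = L² − r² sin²θ = 0.0180692 m².
Substituting r = 0.0544 m, L = 0.1393 m, θ = 137.8°: d²x/dθ² = +0.037259 m.
a = ω²·d²x/dθ² = (113)²·(+0.037259) = +476.05 m/s²;  |a| = 476.05 m/s².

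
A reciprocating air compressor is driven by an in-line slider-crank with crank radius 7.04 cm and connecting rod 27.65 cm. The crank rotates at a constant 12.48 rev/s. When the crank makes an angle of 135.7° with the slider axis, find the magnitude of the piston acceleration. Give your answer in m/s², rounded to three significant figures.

305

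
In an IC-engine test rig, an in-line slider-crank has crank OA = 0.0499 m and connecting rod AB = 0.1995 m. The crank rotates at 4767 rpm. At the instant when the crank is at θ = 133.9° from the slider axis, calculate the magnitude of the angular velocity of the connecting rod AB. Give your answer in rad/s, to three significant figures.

ω = 499.2 rad/s (converted from 4767 rpm).
The rod makes angle φ with the slider axis where L sinφ = r sinθ; differentiating, L cosφ·φ̇ = r ω cosθ.
L cosφ = √(L² − r² sin²θ) = 0.19623 m.
|ω_rod| = r ω |cosθ| / √(L² − r² sin²θ) = 0.0499·499.2·0.69340/0.19623 = 88.021 rad/s.

88.0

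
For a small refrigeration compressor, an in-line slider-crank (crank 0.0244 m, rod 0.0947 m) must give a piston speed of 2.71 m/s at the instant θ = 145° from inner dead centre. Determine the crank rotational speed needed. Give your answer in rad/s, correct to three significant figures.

For an in-line slider-crank, |v_piston| = rω|sinθ|·[1 + r cosθ/√(L² − r² sin²θ)].
With r = 0.0244 m, L = 0.0947 m, θ = 145°: the bracketed kinematic factor |dx/dθ| = 0.011009 m.
ω = v/|dx/dθ| = 2.71/0.011009 = 246.17 rad/s.

246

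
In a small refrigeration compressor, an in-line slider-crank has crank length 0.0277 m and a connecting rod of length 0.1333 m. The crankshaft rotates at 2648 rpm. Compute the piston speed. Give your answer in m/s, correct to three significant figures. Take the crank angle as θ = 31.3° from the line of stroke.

ω = 2π·2648/60 = 277.3 rad/s
For an in-line slider-crank, x = r cosθ + √(L² − r² sin²θ), so v = −rω sinθ·[1 + r cosθ/√(L² − r² sin²θ)].
With r = 0.0277 m, L = 0.1333 m, θ = 31.3°: √(L² − r² sin²θ) = 0.13252 m.
v = −0.0277·277.3·0.51952·[1 + 0.0277·0.85446/0.13252] = -4.7032 m/s.
|v| = 4.7032 m/s.

4.70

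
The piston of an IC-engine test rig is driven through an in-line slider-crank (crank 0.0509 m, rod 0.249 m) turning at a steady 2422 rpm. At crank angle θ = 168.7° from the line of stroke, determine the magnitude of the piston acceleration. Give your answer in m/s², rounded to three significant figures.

2590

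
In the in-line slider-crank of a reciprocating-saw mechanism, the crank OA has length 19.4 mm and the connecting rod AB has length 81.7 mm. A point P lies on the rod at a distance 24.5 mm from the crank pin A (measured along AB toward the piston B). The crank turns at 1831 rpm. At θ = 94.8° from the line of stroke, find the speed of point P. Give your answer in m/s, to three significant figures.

3.69

ω = 191.7 rad/s.  Crank-pin speed |V_A| = rω = 3.7198 m/s, perpendicular to OA.
Rod angle: sinφ = −(r/L) sinθ ⇒ φ = -13.687°; ω_rod = −rω cosθ/√(L²−r²sin²θ) = +3.9212 rad/s.
V_P = V_A + ω_rod × AP, with AP = 0.0245 m along the rod.
Components: V_Px = −rω sinθ − a·ω_rod·sinφ = -3.684 m/s;  V_Py = rω cosθ + a·ω_rod·cosφ = -0.21792 m/s.
|V_P| = √(V_Px² + V_Py²) = 3.6905 m/s.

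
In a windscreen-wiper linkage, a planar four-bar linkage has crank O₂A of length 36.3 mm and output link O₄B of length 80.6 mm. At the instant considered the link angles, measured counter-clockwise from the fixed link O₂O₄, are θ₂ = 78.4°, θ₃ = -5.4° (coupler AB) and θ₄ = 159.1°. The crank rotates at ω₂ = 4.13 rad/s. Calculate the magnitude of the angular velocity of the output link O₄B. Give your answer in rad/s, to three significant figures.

ω₂ = 4.13 rad/s
Differentiating the loop-closure r₂e^{iθ₂}+r₃e^{iθ₃}=r₁+r₄e^{iθ₄} gives r₂ω₂e^{iθ₂}+r₃ω₃e^{iθ₃}=r₄ω₄e^{iθ₄}.
Eliminating the other unknown: ω₄ = r₂ω₂ sin(θ₂−θ₃) / [r₄ sin(θ₄−θ₃)].
Numerator sine = +0.99415; denominator sine = +0.26724.
Result = 0.0363·4.13·(+0.99415) / (0.0806·(+0.26724)) = +6.9195 rad/s; magnitude 6.9195 rad/s.

6.92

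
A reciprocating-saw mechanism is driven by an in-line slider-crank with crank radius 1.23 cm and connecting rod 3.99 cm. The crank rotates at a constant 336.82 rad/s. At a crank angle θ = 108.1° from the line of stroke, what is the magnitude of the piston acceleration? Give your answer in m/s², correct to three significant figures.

ω = 336.8 rad/s
x(θ) = r cosθ + √(L² − r² sin²θ); with ω constant, a = ω²·d²x/dθ².
d²x/dθ² = −r cosθ − r²(cos2θ)/√u − r⁴ sin²2θ/(4u^{3/2}),  u = L² − r² sin²θ = 0.00145532 m².
Substituting r = 0.0123 m, L = 0.0399 m, θ = 108.1°: d²x/dθ² = +0.0069856 m.
a = ω²·d²x/dθ² = (336.8)²·(+0.0069856) = +792.5 m/s²;  |a| = 792.5 m/s².

793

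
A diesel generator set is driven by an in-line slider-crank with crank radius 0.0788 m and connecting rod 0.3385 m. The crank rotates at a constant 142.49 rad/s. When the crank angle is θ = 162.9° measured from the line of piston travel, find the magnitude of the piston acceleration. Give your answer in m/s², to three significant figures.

1220

ω = 142.5 rad/s
x(θ) = r cosθ + √(L² − r² sin²θ); with ω constant, a = ω²·d²x/dθ².
d²x/dθ² = −r cosθ − r²(cos2θ)/√u − r⁴ sin²2θ/(4u^{3/2}),  u = L² − r² sin²θ = 0.114045 m².
Substituting r = 0.0788 m, L = 0.3385 m, θ = 162.9°: d²x/dθ² = +0.06003 m.
a = ω²·d²x/dθ² = (142.5)²·(+0.06003) = +1218.8 m/s²;  |a| = 1218.8 m/s².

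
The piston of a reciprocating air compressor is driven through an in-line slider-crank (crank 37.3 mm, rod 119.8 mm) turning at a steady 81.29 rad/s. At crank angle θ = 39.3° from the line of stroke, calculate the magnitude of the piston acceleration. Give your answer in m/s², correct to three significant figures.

208

ω = 81.29 rad/s
x(θ) = r cosθ + √(L² − r² sin²θ); with ω constant, a = ω²·d²x/dθ².
d²x/dθ² = −r cosθ − r²(cos2θ)/√u − r⁴ sin²2θ/(4u^{3/2}),  u = L² − r² sin²θ = 0.0137939 m².
Substituting r = 0.0373 m, L = 0.1198 m, θ = 39.3°: d²x/dθ² = -0.031493 m.
a = ω²·d²x/dθ² = (81.29)²·(-0.031493) = -208.11 m/s²;  |a| = 208.11 m/s².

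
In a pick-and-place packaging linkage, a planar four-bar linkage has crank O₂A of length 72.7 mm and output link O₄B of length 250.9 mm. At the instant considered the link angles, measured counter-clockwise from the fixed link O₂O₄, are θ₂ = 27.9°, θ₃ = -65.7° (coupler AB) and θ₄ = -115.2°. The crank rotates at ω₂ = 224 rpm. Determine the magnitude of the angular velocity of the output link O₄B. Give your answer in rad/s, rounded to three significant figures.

8.92

ω₂ = 23.46 rad/s (from 224 rpm).
Differentiating the loop-closure r₂e^{iθ₂}+r₃e^{iθ₃}=r₁+r₄e^{iθ₄} gives r₂ω₂e^{iθ₂}+r₃ω₃e^{iθ₃}=r₄ω₄e^{iθ₄}.
Eliminating the other unknown: ω₄ = r₂ω₂ sin(θ₂−θ₃) / [r₄ sin(θ₄−θ₃)].
Numerator sine = +0.99803; denominator sine = -0.76041.
Result = 0.0727·23.46·(+0.99803) / (0.2509·(-0.76041)) = -8.9209 rad/s; magnitude 8.9209 rad/s.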